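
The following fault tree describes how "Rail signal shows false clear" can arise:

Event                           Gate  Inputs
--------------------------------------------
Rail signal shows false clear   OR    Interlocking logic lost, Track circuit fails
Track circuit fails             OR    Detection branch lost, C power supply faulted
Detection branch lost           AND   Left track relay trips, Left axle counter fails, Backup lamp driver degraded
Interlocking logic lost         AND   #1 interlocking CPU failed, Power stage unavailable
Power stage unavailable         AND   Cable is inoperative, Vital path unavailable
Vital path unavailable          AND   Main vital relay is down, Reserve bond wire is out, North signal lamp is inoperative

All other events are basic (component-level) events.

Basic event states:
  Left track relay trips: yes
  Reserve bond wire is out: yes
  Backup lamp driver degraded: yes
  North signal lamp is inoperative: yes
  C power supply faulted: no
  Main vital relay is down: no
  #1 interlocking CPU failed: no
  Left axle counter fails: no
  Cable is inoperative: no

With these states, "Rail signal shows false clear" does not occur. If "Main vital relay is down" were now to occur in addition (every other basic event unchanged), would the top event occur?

Counterfactual: set "Main vital relay is down" to occurred.
Vital path unavailable [AND]: Main vital relay is down=occurs, Reserve bond wire is out=occurs, North signal lamp is inoperative=occurs → all inputs occur → occurs.
Power stage unavailable [AND]: Cable is inoperative=not, Vital path unavailable=occurs → not all inputs occur → does not occur.
Interlocking logic lost [AND]: #1 interlocking CPU failed=not, Power stage unavailable=not → not all inputs occur → does not occur.
Detection branch lost [AND]: Left track relay trips=occurs, Left axle counter fails=not, Backup lamp driver degraded=occurs → not all inputs occur → does not occur.
Track circuit fails [OR]: Detection branch lost=not, C power supply faulted=not → no input occurs → does not occur.
Rail signal shows false clear [OR]: Interlocking logic lost=not, Track circuit fails=not → no input occurs → does not occur.

No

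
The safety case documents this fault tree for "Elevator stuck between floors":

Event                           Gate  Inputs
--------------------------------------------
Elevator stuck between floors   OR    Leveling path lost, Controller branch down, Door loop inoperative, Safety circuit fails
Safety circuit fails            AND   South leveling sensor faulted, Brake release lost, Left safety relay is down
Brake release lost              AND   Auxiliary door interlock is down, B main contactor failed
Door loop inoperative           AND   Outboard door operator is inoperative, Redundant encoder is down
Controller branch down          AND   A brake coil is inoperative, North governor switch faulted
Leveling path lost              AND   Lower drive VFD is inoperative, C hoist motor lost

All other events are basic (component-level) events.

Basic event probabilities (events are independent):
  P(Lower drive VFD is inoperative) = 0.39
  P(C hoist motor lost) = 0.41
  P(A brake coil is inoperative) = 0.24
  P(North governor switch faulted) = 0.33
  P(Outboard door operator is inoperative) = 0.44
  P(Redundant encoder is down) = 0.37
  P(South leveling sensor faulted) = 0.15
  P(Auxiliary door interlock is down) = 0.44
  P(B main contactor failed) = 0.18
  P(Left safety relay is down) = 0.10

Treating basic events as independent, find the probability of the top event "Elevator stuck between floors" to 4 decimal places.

0.3531

P(Leveling path lost) [AND] = 0.39 × 0.41 = 0.159900
P(Controller branch down) [AND] = 0.24 × 0.33 = 0.079200
P(Door loop inoperative) [AND] = 0.44 × 0.37 = 0.162800
P(Brake release lost) [AND] = 0.44 × 0.18 = 0.079200
P(Safety circuit fails) [AND] = 0.15 × 0.079200 × 0.10 = 0.001188
P(Elevator stuck between floors) [OR] = 1 − (1−0.159900) × (1−0.079200) × (1−0.162800) × (1−0.001188) = 0.353142
Rounded to 4 decimal places: P(Elevator stuck between floors) ≈ 0.3531.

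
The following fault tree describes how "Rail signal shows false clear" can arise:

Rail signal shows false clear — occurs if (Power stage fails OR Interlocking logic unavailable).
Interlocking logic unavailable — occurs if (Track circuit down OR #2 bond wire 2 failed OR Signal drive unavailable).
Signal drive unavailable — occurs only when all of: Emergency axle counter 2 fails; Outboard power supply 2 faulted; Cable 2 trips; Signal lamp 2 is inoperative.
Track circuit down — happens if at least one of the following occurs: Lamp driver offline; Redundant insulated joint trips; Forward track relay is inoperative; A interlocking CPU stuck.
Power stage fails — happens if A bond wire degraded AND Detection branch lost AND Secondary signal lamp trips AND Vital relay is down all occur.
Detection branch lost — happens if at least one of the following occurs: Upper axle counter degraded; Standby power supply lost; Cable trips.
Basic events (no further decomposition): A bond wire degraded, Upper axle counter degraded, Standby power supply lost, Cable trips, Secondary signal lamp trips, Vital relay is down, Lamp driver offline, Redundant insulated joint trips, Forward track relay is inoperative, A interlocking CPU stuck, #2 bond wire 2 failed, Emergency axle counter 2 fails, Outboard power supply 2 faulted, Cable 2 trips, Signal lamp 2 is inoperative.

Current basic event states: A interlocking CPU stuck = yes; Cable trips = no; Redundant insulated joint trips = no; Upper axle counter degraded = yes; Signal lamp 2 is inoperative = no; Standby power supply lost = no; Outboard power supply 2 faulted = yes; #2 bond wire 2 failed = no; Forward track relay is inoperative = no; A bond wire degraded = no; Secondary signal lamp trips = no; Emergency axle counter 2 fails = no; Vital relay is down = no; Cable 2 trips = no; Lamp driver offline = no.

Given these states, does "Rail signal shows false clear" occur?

Yes

Detection branch lost [OR]: Upper axle counter degraded=occurs, Standby power supply lost=not, Cable trips=not → at least one input occurs → occurs.
Power stage fails [AND]: A bond wire degraded=not, Detection branch lost=occurs, Secondary signal lamp trips=not, Vital relay is down=not → not all inputs occur → does not occur.
Track circuit down [OR]: Lamp driver offline=not, Redundant insulated joint trips=not, Forward track relay is inoperative=not, A interlocking CPU stuck=occurs → at least one input occurs → occurs.
Signal drive unavailable [AND]: Emergency axle counter 2 fails=not, Outboard power supply 2 faulted=occurs, Cable 2 trips=not, Signal lamp 2 is inoperative=not → not all inputs occur → does not occur.
Interlocking logic unavailable [OR]: Track circuit down=occurs, #2 bond wire 2 failed=not, Signal drive unavailable=not → at least one input occurs → occurs.
Rail signal shows false clear [OR]: Power stage fails=not, Interlocking logic unavailable=occurs → at least one input occurs → occurs.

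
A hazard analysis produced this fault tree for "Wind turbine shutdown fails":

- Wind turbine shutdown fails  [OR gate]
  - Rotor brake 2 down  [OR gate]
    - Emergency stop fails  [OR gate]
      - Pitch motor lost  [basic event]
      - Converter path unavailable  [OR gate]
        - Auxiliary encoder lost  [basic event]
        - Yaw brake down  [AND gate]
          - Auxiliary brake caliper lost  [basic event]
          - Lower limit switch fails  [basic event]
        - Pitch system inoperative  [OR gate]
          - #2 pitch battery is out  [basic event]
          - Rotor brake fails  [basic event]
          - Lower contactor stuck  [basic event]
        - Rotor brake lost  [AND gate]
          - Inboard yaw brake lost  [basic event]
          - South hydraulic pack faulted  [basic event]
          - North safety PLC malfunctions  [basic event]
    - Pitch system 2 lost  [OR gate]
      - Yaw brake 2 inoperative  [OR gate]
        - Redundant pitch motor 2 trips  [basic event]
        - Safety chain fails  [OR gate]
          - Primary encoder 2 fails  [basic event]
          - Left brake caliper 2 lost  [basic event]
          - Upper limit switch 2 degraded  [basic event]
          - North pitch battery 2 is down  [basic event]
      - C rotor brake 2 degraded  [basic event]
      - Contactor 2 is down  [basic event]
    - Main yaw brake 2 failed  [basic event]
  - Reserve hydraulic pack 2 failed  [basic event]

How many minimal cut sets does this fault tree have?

16

Yaw brake down [AND]: one cut set from each child combined → 1 × 1 = 1 cut set(s).
Pitch system inoperative [OR]: union of children's cut sets → 3 cut set(s).
Rotor brake lost [AND]: one cut set from each child combined → 1 × 1 × 1 = 1 cut set(s).
Converter path unavailable [OR]: union of children's cut sets → 6 cut set(s).
Emergency stop fails [OR]: union of children's cut sets → 7 cut set(s).
Safety chain fails [OR]: union of children's cut sets → 4 cut set(s).
Yaw brake 2 inoperative [OR]: union of children's cut sets → 5 cut set(s).
Pitch system 2 lost [OR]: union of children's cut sets → 7 cut set(s).
Rotor brake 2 down [OR]: union of children's cut sets → 15 cut set(s).
Wind turbine shutdown fails [OR]: union of children's cut sets → 16 cut set(s).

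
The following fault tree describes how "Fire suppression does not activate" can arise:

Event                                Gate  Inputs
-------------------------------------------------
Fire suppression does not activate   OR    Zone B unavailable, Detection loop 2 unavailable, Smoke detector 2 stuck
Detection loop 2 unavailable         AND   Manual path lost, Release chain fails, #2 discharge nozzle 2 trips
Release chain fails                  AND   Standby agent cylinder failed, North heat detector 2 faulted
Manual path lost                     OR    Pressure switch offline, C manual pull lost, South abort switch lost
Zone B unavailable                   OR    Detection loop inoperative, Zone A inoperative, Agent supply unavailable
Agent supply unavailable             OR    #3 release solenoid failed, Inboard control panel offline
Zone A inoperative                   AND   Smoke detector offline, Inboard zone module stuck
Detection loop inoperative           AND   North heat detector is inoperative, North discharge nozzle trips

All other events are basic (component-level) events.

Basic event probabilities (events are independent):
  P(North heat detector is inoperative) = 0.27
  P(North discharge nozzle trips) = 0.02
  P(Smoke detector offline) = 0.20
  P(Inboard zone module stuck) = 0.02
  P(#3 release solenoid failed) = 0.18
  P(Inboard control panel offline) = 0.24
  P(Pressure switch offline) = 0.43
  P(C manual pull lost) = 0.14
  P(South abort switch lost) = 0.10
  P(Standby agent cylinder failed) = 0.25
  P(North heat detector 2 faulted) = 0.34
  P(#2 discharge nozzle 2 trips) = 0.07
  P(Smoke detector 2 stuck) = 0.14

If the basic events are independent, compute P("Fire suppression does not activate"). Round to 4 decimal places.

0.4708

P(Detection loop inoperative) [AND] = 0.27 × 0.02 = 0.005400
P(Zone A inoperative) [AND] = 0.20 × 0.02 = 0.004000
P(Agent supply unavailable) [OR] = 1 − (1−0.18) × (1−0.24) = 0.376800
P(Zone B unavailable) [OR] = 1 − (1−0.005400) × (1−0.004000) × (1−0.376800) = 0.382645
P(Manual path lost) [OR] = 1 − (1−0.43) × (1−0.14) × (1−0.10) = 0.558820
P(Release chain fails) [AND] = 0.25 × 0.34 = 0.085000
P(Detection loop 2 unavailable) [AND] = 0.558820 × 0.085000 × 0.07 = 0.003325
P(Fire suppression does not activate) [OR] = 1 − (1−0.382645) × (1−0.003325) × (1−0.14) = 0.470840
Rounded to 4 decimal places: P(Fire suppression does not activate) ≈ 0.4708.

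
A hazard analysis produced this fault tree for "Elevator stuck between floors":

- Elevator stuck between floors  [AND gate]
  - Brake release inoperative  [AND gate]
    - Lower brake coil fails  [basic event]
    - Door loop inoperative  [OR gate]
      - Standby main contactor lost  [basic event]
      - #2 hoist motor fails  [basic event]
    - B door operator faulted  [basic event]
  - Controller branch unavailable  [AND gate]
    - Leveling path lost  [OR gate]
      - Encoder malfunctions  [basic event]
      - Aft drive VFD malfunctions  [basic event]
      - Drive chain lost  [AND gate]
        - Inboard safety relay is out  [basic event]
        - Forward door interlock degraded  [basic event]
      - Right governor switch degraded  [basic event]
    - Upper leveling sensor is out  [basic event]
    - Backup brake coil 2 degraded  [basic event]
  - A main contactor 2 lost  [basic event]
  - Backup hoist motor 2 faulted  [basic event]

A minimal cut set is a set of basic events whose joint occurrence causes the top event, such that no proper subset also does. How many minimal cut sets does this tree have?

Door loop inoperative [OR]: union of children's cut sets → 2 cut set(s).
Brake release inoperative [AND]: one cut set from each child combined → 1 × 2 × 1 = 2 cut set(s).
Drive chain lost [AND]: one cut set from each child combined → 1 × 1 = 1 cut set(s).
Leveling path lost [OR]: union of children's cut sets → 4 cut set(s).
Controller branch unavailable [AND]: one cut set from each child combined → 4 × 1 × 1 = 4 cut set(s).
Elevator stuck between floors [AND]: one cut set from each child combined → 2 × 4 × 1 × 1 = 8 cut set(s).
Minimal cut sets: {A main contactor 2 lost, B door operator faulted, Backup brake coil 2 degraded, Backup hoist motor 2 faulted, Encoder malfunctions, Lower brake coil fails, Standby main contactor lost, Upper leveling sensor is out}; {A main contactor 2 lost, Aft drive VFD malfunctions, B door operator faulted, Backup brake coil 2 degraded, Backup hoist motor 2 faulted, Lower brake coil fails, Standby main contactor lost, Upper leveling sensor is out}; {A main contactor 2 lost, B door operator faulted, Backup brake coil 2 degraded, Backup hoist motor 2 faulted, Forward door interlock degraded, Inboard safety relay is out, Lower brake coil fails, Standby main contactor lost, Upper leveling sensor is out}; {A main contactor 2 lost, B door operator faulted, Backup brake coil 2 degraded, Backup hoist motor 2 faulted, Lower brake coil fails, Right governor switch degraded, Standby main contactor lost, Upper leveling sensor is out}; {#2 hoist motor fails, A main contactor 2 lost, B door operator faulted, Backup brake coil 2 degraded, Backup hoist motor 2 faulted, Encoder malfunctions, Lower brake coil fails, Upper leveling sensor is out}; {#2 hoist motor fails, A main contactor 2 lost, Aft drive VFD malfunctions, B door operator faulted, Backup brake coil 2 degraded, Backup hoist motor 2 faulted, Lower brake coil fails, Upper leveling sensor is out}; {#2 hoist motor fails, A main contactor 2 lost, B door operator faulted, Backup brake coil 2 degraded, Backup hoist motor 2 faulted, Forward door interlock degraded, Inboard safety relay is out, Lower brake coil fails, Upper leveling sensor is out}; {#2 hoist motor fails, A main contactor 2 lost, B door operator faulted, Backup brake coil 2 degraded, Backup hoist motor 2 faulted, Lower brake coil fails, Right governor switch degraded, Upper leveling sensor is out}.

8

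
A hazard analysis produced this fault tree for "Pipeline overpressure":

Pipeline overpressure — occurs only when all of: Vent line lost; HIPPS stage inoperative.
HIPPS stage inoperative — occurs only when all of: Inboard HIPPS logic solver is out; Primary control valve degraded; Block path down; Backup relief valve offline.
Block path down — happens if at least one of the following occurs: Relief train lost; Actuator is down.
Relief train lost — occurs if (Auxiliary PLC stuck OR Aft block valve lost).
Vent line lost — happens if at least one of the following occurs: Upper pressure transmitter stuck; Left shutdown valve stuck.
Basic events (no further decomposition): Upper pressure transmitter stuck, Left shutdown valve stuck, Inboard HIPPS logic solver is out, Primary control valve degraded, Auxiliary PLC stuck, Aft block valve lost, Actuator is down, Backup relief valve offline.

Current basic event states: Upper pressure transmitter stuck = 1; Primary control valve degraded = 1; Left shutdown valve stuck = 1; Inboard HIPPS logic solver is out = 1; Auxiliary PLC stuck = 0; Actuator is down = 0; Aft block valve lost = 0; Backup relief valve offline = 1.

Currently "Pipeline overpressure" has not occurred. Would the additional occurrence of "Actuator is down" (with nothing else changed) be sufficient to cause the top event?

Counterfactual: set "Actuator is down" to occurred.
Vent line lost [OR]: Upper pressure transmitter stuck=occurs, Left shutdown valve stuck=occurs → at least one input occurs → occurs.
Relief train lost [OR]: Auxiliary PLC stuck=not, Aft block valve lost=not → no input occurs → does not occur.
Block path down [OR]: Relief train lost=not, Actuator is down=occurs → at least one input occurs → occurs.
HIPPS stage inoperative [AND]: Inboard HIPPS logic solver is out=occurs, Primary control valve degraded=occurs, Block path down=occurs, Backup relief valve offline=occurs → all inputs occur → occurs.
Pipeline overpressure [AND]: Vent line lost=occurs, HIPPS stage inoperative=occurs → all inputs occur → occurs.

Yes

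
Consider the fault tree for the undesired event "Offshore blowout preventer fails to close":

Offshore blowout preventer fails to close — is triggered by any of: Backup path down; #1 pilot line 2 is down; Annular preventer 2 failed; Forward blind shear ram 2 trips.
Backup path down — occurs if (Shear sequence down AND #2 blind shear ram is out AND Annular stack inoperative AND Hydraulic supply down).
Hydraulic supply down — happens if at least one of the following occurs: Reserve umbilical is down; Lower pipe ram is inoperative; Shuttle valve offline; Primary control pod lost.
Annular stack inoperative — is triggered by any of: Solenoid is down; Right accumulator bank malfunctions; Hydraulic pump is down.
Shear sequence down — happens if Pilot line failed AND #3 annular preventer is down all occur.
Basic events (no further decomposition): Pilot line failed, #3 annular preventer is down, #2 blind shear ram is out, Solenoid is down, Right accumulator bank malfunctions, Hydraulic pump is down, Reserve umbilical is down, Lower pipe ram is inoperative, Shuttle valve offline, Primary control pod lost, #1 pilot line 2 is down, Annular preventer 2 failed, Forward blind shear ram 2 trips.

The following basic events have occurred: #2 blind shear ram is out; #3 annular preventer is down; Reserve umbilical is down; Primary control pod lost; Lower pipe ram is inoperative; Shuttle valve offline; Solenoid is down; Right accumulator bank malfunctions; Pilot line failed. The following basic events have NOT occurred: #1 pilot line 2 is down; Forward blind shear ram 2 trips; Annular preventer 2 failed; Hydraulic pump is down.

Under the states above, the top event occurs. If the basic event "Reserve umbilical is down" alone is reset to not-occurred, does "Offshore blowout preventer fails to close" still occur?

Counterfactual: set "Reserve umbilical is down" to not occurred.
Shear sequence down [AND]: Pilot line failed=occurs, #3 annular preventer is down=occurs → all inputs occur → occurs.
Annular stack inoperative [OR]: Solenoid is down=occurs, Right accumulator bank malfunctions=occurs, Hydraulic pump is down=not → at least one input occurs → occurs.
Hydraulic supply down [OR]: Reserve umbilical is down=not, Lower pipe ram is inoperative=occurs, Shuttle valve offline=occurs, Primary control pod lost=occurs → at least one input occurs → occurs.
Backup path down [AND]: Shear sequence down=occurs, #2 blind shear ram is out=occurs, Annular stack inoperative=occurs, Hydraulic supply down=occurs → all inputs occur → occurs.
Offshore blowout preventer fails to close [OR]: Backup path down=occurs, #1 pilot line 2 is down=not, Annular preventer 2 failed=not, Forward blind shear ram 2 trips=not → at least one input occurs → occurs.

Yes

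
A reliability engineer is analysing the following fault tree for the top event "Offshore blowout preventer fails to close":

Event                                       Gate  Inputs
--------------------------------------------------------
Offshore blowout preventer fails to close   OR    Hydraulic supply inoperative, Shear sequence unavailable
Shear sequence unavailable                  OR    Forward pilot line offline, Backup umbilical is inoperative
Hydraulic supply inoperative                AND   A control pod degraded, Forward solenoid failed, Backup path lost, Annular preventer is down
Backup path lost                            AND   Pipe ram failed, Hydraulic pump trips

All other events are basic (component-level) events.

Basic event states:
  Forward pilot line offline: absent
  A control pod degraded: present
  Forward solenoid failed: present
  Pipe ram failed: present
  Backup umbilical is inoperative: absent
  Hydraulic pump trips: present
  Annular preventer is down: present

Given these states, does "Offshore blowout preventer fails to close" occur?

Backup path lost [AND]: Pipe ram failed=occurs, Hydraulic pump trips=occurs → all inputs occur → occurs.
Hydraulic supply inoperative [AND]: A control pod degraded=occurs, Forward solenoid failed=occurs, Backup path lost=occurs, Annular preventer is down=occurs → all inputs occur → occurs.
Shear sequence unavailable [OR]: Forward pilot line offline=not, Backup umbilical is inoperative=not → no input occurs → does not occur.
Offshore blowout preventer fails to close [OR]: Hydraulic supply inoperative=occurs, Shear sequence unavailable=not → at least one input occurs → occurs.

Yes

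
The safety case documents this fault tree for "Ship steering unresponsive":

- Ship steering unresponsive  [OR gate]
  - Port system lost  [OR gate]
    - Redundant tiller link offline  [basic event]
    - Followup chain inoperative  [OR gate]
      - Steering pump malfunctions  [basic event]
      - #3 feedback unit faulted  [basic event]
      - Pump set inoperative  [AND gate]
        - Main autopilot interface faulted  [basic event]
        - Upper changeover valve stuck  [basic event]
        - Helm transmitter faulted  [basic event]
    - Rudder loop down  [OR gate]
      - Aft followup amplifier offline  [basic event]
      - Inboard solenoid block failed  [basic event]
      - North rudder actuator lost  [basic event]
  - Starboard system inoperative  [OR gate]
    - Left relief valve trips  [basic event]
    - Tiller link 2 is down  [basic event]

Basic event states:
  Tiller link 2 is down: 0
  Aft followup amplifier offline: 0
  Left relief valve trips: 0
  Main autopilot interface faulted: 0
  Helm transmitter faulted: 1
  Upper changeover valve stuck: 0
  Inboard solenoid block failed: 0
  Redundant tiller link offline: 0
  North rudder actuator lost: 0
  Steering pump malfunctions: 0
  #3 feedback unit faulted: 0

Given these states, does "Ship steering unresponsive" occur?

Pump set inoperative [AND]: Main autopilot interface faulted=not, Upper changeover valve stuck=not, Helm transmitter faulted=occurs → not all inputs occur → does not occur.
Followup chain inoperative [OR]: Steering pump malfunctions=not, #3 feedback unit faulted=not, Pump set inoperative=not → no input occurs → does not occur.
Rudder loop down [OR]: Aft followup amplifier offline=not, Inboard solenoid block failed=not, North rudder actuator lost=not → no input occurs → does not occur.
Port system lost [OR]: Redundant tiller link offline=not, Followup chain inoperative=not, Rudder loop down=not → no input occurs → does not occur.
Starboard system inoperative [OR]: Left relief valve trips=not, Tiller link 2 is down=not → no input occurs → does not occur.
Ship steering unresponsive [OR]: Port system lost=not, Starboard system inoperative=not → no input occurs → does not occur.

No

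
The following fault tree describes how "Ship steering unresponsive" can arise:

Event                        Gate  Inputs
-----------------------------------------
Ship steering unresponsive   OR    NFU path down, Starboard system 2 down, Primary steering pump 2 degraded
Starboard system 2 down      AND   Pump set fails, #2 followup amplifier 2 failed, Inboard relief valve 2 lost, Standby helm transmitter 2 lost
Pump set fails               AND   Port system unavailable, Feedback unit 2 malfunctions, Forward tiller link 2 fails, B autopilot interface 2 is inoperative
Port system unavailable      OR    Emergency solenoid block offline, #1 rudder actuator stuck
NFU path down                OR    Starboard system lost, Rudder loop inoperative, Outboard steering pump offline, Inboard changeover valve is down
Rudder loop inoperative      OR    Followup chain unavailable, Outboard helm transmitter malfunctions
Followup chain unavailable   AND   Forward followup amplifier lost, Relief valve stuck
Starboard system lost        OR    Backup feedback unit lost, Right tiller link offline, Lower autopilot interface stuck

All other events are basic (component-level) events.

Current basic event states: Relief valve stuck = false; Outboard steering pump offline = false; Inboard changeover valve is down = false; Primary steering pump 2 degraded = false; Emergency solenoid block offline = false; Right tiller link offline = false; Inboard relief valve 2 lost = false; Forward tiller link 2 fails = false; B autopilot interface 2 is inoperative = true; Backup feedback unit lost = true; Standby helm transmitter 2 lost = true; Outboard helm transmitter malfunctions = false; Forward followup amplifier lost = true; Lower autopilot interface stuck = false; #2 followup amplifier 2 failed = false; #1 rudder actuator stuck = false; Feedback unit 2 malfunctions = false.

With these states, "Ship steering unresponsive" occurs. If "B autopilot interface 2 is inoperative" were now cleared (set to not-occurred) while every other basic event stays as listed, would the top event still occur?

Yes

Counterfactual: set "B autopilot interface 2 is inoperative" to not occurred.
Starboard system lost [OR]: Backup feedback unit lost=occurs, Right tiller link offline=not, Lower autopilot interface stuck=not → at least one input occurs → occurs.
Followup chain unavailable [AND]: Forward followup amplifier lost=occurs, Relief valve stuck=not → not all inputs occur → does not occur.
Rudder loop inoperative [OR]: Followup chain unavailable=not, Outboard helm transmitter malfunctions=not → no input occurs → does not occur.
NFU path down [OR]: Starboard system lost=occurs, Rudder loop inoperative=not, Outboard steering pump offline=not, Inboard changeover valve is down=not → at least one input occurs → occurs.
Port system unavailable [OR]: Emergency solenoid block offline=not, #1 rudder actuator stuck=not → no input occurs → does not occur.
Pump set fails [AND]: Port system unavailable=not, Feedback unit 2 malfunctions=not, Forward tiller link 2 fails=not, B autopilot interface 2 is inoperative=not → not all inputs occur → does not occur.
Starboard system 2 down [AND]: Pump set fails=not, #2 followup amplifier 2 failed=not, Inboard relief valve 2 lost=not, Standby helm transmitter 2 lost=occurs → not all inputs occur → does not occur.
Ship steering unresponsive [OR]: NFU path down=occurs, Starboard system 2 down=not, Primary steering pump 2 degraded=not → at least one input occurs → occurs.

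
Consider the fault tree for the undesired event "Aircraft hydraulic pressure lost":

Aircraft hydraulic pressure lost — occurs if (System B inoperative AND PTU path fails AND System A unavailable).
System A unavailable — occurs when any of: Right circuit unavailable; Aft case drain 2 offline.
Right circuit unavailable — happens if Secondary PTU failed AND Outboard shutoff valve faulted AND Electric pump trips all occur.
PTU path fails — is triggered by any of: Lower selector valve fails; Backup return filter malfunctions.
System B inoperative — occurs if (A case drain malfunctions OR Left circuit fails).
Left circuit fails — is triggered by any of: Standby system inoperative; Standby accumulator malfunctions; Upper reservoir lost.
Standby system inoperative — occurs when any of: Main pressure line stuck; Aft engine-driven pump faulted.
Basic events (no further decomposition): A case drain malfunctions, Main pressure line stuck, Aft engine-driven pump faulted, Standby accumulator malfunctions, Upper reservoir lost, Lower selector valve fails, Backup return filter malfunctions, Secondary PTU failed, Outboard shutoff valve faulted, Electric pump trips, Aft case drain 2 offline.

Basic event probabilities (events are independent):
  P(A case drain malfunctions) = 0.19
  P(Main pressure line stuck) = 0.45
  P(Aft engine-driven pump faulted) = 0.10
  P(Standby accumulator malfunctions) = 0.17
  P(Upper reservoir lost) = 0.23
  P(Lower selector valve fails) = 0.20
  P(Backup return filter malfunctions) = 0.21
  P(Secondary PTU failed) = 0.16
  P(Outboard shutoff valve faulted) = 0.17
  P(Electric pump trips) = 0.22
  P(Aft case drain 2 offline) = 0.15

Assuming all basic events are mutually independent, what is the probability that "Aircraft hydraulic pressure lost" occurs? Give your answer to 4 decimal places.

0.0424

P(Standby system inoperative) [OR] = 1 − (1−0.45) × (1−0.10) = 0.505000
P(Left circuit fails) [OR] = 1 − (1−0.505000) × (1−0.17) × (1−0.23) = 0.683646
P(System B inoperative) [OR] = 1 − (1−0.19) × (1−0.683646) = 0.743753
P(PTU path fails) [OR] = 1 − (1−0.20) × (1−0.21) = 0.368000
P(Right circuit unavailable) [AND] = 0.16 × 0.17 × 0.22 = 0.005984
P(System A unavailable) [OR] = 1 − (1−0.005984) × (1−0.15) = 0.155086
P(Aircraft hydraulic pressure lost) [AND] = 0.743753 × 0.368000 × 0.155086 = 0.042447
Rounded to 4 decimal places: P(Aircraft hydraulic pressure lost) ≈ 0.0424.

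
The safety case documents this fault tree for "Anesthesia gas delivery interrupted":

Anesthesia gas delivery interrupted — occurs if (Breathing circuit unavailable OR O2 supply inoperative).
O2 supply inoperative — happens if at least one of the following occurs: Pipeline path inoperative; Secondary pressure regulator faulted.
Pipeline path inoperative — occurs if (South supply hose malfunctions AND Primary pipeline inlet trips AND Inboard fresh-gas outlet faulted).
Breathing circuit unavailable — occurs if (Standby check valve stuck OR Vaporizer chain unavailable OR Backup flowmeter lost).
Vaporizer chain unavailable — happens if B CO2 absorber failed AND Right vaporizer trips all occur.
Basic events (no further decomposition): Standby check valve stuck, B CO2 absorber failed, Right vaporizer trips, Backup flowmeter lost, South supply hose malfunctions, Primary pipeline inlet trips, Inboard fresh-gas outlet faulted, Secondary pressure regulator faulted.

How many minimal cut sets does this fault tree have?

5

Vaporizer chain unavailable [AND]: one cut set from each child combined → 1 × 1 = 1 cut set(s).
Breathing circuit unavailable [OR]: union of children's cut sets → 3 cut set(s).
Pipeline path inoperative [AND]: one cut set from each child combined → 1 × 1 × 1 = 1 cut set(s).
O2 supply inoperative [OR]: union of children's cut sets → 2 cut set(s).
Anesthesia gas delivery interrupted [OR]: union of children's cut sets → 5 cut set(s).
Minimal cut sets: {Standby check valve stuck}; {B CO2 absorber failed, Right vaporizer trips}; {Backup flowmeter lost}; {Inboard fresh-gas outlet faulted, Primary pipeline inlet trips, South supply hose malfunctions}; {Secondary pressure regulator faulted}.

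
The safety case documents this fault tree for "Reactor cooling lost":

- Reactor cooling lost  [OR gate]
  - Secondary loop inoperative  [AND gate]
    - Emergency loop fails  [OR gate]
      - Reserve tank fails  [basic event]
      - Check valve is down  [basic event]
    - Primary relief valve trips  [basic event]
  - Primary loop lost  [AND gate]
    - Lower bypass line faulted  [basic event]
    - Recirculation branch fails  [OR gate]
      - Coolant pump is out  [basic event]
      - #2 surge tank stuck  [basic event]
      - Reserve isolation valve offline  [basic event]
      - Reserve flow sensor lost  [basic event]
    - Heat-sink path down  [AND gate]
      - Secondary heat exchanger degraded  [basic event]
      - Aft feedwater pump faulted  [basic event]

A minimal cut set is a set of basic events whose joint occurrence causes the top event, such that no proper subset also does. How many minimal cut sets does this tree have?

6

Emergency loop fails [OR]: union of children's cut sets → 2 cut set(s).
Secondary loop inoperative [AND]: one cut set from each child combined → 2 × 1 = 2 cut set(s).
Recirculation branch fails [OR]: union of children's cut sets → 4 cut set(s).
Heat-sink path down [AND]: one cut set from each child combined → 1 × 1 = 1 cut set(s).
Primary loop lost [AND]: one cut set from each child combined → 1 × 4 × 1 = 4 cut set(s).
Reactor cooling lost [OR]: union of children's cut sets → 6 cut set(s).
Minimal cut sets: {Primary relief valve trips, Reserve tank fails}; {Check valve is down, Primary relief valve trips}; {Aft feedwater pump faulted, Coolant pump is out, Lower bypass line faulted, Secondary heat exchanger degraded}; {#2 surge tank stuck, Aft feedwater pump faulted, Lower bypass line faulted, Secondary heat exchanger degraded}; {Aft feedwater pump faulted, Lower bypass line faulted, Reserve isolation valve offline, Secondary heat exchanger degraded}; {Aft feedwater pump faulted, Lower bypass line faulted, Reserve flow sensor lost, Secondary heat exchanger degraded}.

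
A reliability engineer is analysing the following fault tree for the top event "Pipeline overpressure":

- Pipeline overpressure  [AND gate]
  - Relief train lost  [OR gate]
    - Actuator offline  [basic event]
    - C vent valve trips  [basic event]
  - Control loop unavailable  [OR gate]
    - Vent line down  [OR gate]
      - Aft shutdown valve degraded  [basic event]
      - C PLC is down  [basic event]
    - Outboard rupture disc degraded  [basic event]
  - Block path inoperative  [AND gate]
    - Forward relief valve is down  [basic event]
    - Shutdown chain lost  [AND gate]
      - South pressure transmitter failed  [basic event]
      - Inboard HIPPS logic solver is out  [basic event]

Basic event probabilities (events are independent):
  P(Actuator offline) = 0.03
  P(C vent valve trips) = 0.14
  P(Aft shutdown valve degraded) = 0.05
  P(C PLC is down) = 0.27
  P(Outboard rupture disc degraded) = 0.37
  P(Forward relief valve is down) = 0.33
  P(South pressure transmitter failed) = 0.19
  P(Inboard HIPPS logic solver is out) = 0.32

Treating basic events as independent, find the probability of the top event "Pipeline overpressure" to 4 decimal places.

P(Relief train lost) [OR] = 1 − (1−0.03) × (1−0.14) = 0.165800
P(Vent line down) [OR] = 1 − (1−0.05) × (1−0.27) = 0.306500
P(Control loop unavailable) [OR] = 1 − (1−0.306500) × (1−0.37) = 0.563095
P(Shutdown chain lost) [AND] = 0.19 × 0.32 = 0.060800
P(Block path inoperative) [AND] = 0.33 × 0.060800 = 0.020064
P(Pipeline overpressure) [AND] = 0.165800 × 0.563095 × 0.020064 = 0.001873
Rounded to 4 decimal places: P(Pipeline overpressure) ≈ 0.0019.

0.0019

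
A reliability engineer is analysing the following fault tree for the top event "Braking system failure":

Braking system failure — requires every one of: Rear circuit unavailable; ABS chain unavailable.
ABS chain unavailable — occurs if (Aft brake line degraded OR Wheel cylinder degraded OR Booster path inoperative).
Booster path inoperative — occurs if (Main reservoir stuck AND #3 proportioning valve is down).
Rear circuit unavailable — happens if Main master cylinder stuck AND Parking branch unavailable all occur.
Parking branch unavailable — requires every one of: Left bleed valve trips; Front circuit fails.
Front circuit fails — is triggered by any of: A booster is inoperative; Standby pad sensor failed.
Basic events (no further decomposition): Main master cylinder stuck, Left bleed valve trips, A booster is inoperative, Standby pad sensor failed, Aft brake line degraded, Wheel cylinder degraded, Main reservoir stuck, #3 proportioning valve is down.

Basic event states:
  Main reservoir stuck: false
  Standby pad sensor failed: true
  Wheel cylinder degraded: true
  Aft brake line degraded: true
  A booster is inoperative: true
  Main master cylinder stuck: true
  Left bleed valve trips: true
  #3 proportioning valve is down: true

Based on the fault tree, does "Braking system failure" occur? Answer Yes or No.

Front circuit fails [OR]: A booster is inoperative=occurs, Standby pad sensor failed=occurs → at least one input occurs → occurs.
Parking branch unavailable [AND]: Left bleed valve trips=occurs, Front circuit fails=occurs → all inputs occur → occurs.
Rear circuit unavailable [AND]: Main master cylinder stuck=occurs, Parking branch unavailable=occurs → all inputs occur → occurs.
Booster path inoperative [AND]: Main reservoir stuck=not, #3 proportioning valve is down=occurs → not all inputs occur → does not occur.
ABS chain unavailable [OR]: Aft brake line degraded=occurs, Wheel cylinder degraded=occurs, Booster path inoperative=not → at least one input occurs → occurs.
Braking system failure [AND]: Rear circuit unavailable=occurs, ABS chain unavailable=occurs → all inputs occur → occurs.

Yes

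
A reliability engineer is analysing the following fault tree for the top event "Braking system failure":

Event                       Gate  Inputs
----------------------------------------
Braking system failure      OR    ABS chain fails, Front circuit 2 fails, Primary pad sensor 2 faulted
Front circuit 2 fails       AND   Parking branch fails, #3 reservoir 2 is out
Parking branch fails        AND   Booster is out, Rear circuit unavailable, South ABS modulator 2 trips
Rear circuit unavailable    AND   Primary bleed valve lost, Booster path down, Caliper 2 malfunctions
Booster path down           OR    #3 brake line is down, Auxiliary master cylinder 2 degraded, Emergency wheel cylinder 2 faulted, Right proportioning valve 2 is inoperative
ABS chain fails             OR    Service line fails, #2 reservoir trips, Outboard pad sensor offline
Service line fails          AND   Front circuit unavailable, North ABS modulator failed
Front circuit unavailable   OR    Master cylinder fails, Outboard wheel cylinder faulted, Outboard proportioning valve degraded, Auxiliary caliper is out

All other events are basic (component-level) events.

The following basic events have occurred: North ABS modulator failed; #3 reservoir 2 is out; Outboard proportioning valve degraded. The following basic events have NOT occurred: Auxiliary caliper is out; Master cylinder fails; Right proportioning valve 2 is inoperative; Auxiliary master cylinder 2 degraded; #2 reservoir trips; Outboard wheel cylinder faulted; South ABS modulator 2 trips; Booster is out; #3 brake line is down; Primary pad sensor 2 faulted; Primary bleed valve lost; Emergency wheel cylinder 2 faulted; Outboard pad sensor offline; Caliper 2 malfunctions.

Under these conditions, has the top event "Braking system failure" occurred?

Yes

Front circuit unavailable [OR]: Master cylinder fails=not, Outboard wheel cylinder faulted=not, Outboard proportioning valve degraded=occurs, Auxiliary caliper is out=not → at least one input occurs → occurs.
Service line fails [AND]: Front circuit unavailable=occurs, North ABS modulator failed=occurs → all inputs occur → occurs.
ABS chain fails [OR]: Service line fails=occurs, #2 reservoir trips=not, Outboard pad sensor offline=not → at least one input occurs → occurs.
Booster path down [OR]: #3 brake line is down=not, Auxiliary master cylinder 2 degraded=not, Emergency wheel cylinder 2 faulted=not, Right proportioning valve 2 is inoperative=not → no input occurs → does not occur.
Rear circuit unavailable [AND]: Primary bleed valve lost=not, Booster path down=not, Caliper 2 malfunctions=not → not all inputs occur → does not occur.
Parking branch fails [AND]: Booster is out=not, Rear circuit unavailable=not, South ABS modulator 2 trips=not → not all inputs occur → does not occur.
Front circuit 2 fails [AND]: Parking branch fails=not, #3 reservoir 2 is out=occurs → not all inputs occur → does not occur.
Braking system failure [OR]: ABS chain fails=occurs, Front circuit 2 fails=not, Primary pad sensor 2 faulted=not → at least one input occurs → occurs.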